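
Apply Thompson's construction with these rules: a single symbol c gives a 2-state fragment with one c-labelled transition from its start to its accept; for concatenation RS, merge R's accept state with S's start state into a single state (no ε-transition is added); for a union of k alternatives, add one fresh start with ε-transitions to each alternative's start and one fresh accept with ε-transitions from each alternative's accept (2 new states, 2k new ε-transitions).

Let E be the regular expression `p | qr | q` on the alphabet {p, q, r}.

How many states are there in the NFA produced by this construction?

9

Per subexpression:
Each of the 4 symbol leaves contributes a 2-state fragment.
  qr : 3 states
  p | qr | q : 9 states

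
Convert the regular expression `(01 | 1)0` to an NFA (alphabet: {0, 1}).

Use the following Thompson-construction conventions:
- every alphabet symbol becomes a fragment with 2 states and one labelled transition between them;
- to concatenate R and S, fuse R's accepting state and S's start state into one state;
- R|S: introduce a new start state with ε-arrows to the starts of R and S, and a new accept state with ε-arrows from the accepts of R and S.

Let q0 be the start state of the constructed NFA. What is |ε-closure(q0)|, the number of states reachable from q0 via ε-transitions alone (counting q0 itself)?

Let C(F) = |ε-closure(F.start)| within fragment F, and note whether F accepts ε. Symbol fragments have C = 1 and do not accept ε. Then:
  01 — same as the first factor's closure: |closure| = 1
  01 | 1 — |closure| = 1 + 1 + 1 = 3 (the new accept is not ε-reachable since no branch accepts ε)
  (01 | 1)0 — same as the first factor's closure: |closure| = 3

3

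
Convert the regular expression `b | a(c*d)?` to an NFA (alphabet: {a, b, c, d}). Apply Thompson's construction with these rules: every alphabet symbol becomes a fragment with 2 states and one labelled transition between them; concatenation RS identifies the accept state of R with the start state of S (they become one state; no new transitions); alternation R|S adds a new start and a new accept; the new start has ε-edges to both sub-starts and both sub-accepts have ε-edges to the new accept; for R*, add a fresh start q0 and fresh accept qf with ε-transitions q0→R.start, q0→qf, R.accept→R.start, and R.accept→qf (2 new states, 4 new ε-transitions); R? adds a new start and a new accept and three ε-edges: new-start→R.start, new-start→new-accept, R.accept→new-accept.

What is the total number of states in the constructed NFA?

12

Recursing over subexpressions:
Each of the 4 symbol leaves contributes a 2-state fragment.
  c* = 4 states
  c*d = 5 states
  (c*d)? = 7 states
  a(c*d)? = 8 states
  b | a(c*d)? = 12 states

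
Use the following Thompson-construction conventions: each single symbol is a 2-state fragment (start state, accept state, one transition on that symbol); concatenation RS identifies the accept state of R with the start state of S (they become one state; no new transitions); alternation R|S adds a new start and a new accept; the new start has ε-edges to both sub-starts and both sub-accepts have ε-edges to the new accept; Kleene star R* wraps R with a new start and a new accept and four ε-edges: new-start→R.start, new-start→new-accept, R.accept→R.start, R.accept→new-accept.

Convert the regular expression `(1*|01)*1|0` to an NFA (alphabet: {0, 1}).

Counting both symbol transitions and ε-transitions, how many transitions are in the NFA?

Building bottom-up:
Each of the 5 symbol leaves contributes 1 transition (1 symbol, 0 ε).
  1* — 5 transitions (1 symbol, 4 ε)
  01 — 2 transitions (2 symbol, 0 ε)
  1*|01 — 11 transitions (3 symbol, 8 ε)
  (1*|01)* — 15 transitions (3 symbol, 12 ε)
  (1*|01)*1 — 16 transitions (4 symbol, 12 ε)
  (1*|01)*1|0 — 21 transitions (5 symbol, 16 ε)

21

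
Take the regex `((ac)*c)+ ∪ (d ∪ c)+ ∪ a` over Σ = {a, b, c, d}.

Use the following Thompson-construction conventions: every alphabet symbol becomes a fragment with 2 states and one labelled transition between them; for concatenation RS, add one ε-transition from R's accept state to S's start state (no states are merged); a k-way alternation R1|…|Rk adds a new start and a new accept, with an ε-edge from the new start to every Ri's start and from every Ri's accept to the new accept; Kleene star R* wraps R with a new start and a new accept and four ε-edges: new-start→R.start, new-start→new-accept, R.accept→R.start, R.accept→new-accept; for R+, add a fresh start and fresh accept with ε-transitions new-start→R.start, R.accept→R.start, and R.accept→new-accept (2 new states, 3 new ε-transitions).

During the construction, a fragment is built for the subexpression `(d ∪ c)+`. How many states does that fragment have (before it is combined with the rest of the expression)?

8

Fragment for `(d ∪ c)+`:
Each of the 2 symbol leaves contributes a 2-state fragment.
  d ∪ c = 6 states
  (d ∪ c)+ = 8 states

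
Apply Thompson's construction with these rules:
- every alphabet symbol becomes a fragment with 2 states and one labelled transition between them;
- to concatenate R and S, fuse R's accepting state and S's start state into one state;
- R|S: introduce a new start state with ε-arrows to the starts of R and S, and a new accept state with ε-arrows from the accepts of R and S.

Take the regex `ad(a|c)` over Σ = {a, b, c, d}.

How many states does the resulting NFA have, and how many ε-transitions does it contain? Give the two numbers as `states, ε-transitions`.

By structural recursion:
Each of the 4 symbol leaves contributes 2 states and 0 ε-transitions.
  a|c → 6 states, 4 ε-transitions
  ad(a|c) → 8 states, 4 ε-transitions

8, 4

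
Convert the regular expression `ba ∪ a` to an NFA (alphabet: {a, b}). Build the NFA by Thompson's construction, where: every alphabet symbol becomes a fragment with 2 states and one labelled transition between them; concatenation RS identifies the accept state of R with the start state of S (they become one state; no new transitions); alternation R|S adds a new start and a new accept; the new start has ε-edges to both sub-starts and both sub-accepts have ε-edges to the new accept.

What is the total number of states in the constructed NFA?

7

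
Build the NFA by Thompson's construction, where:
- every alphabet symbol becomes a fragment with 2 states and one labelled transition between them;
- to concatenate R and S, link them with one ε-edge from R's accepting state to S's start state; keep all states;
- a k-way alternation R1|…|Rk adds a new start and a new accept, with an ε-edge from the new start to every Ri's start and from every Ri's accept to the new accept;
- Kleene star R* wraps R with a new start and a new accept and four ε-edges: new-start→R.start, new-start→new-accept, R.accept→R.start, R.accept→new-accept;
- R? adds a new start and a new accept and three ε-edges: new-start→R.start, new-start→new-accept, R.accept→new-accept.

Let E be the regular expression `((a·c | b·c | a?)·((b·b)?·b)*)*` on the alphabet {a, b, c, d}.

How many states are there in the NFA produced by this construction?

26

Building bottom-up:
Each of the 8 symbol leaves contributes a 2-state fragment.
  a·c → 4 states
  b·c → 4 states
  a? → 4 states
  a·c | b·c | a? → 14 states
  b·b → 4 states
  (b·b)? → 6 states
  (b·b)?·b → 8 states
  ((b·b)?·b)* → 10 states
  (a·c | b·c | a?)·((b·b)?·b)* → 24 states
  ((a·c | b·c | a?)·((b·b)?·b)*)* → 26 states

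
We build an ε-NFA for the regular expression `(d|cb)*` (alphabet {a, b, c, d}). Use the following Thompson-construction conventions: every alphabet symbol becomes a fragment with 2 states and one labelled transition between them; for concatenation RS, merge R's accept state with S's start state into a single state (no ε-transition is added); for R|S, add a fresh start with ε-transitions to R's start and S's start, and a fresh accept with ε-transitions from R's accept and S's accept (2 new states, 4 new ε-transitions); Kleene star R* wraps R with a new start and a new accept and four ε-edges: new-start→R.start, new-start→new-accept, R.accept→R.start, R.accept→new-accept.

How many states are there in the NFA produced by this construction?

Building bottom-up:
Each of the 3 symbol leaves contributes a 2-state fragment.
  cb → 3 states
  d|cb → 7 states
  (d|cb)* → 9 states

9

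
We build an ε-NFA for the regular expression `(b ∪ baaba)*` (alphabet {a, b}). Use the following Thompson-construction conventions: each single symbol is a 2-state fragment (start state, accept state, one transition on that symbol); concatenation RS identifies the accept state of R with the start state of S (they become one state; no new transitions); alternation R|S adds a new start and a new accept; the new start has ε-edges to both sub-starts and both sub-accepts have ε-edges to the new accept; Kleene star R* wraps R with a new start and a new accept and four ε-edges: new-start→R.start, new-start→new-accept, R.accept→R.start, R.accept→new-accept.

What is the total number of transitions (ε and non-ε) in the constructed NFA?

14

Bottom-up over the parse tree:
Each of the 6 symbol leaves contributes 1 transition (1 symbol, 0 ε).
  baaba → 5 transitions (5 symbol, 0 ε)
  b ∪ baaba → 10 transitions (6 symbol, 4 ε)
  (b ∪ baaba)* → 14 transitions (6 symbol, 8 ε)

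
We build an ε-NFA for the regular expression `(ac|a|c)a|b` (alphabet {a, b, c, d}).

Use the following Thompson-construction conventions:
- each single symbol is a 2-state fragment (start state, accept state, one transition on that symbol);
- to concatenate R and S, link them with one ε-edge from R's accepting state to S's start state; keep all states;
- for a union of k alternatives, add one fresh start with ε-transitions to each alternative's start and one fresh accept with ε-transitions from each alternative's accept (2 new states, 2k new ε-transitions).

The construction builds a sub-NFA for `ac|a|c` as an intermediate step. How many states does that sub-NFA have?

10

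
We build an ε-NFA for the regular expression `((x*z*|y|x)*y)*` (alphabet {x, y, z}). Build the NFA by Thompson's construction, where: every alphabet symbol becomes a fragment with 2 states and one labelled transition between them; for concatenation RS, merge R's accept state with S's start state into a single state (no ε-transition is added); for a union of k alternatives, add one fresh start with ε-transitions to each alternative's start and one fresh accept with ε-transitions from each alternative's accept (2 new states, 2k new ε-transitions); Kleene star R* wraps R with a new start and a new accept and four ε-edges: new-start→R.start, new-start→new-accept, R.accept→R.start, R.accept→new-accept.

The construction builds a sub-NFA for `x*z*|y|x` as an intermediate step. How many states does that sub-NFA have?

Fragment for `x*z*|y|x`:
Each of the 4 symbol leaves contributes a 2-state fragment.
  x* = 4 states
  z* = 4 states
  x*z* = 7 states
  x*z*|y|x = 13 states

13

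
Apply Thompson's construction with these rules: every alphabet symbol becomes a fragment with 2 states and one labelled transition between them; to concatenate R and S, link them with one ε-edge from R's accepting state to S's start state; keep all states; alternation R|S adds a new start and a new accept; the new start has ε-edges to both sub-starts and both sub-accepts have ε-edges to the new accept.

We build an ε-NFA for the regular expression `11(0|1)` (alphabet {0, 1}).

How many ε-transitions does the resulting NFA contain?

6

Recursing over subexpressions:
Each of the 4 symbol leaves contributes 0 ε-transitions.
  0|1 → 4 ε-transitions
  11(0|1) → 6 ε-transitions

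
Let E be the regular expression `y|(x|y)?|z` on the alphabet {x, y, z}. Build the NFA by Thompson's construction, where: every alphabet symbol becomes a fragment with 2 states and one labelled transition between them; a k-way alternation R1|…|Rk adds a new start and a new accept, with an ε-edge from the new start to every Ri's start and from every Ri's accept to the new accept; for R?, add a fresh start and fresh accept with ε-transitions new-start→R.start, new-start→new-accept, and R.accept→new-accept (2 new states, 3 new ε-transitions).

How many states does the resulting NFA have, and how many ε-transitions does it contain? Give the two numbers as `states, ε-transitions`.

14, 13

Per subexpression:
Each of the 4 symbol leaves contributes 2 states and 0 ε-transitions.
  x|y — 6 states, 4 ε-transitions
  (x|y)? — 8 states, 7 ε-transitions
  y|(x|y)?|z — 14 states, 13 ε-transitions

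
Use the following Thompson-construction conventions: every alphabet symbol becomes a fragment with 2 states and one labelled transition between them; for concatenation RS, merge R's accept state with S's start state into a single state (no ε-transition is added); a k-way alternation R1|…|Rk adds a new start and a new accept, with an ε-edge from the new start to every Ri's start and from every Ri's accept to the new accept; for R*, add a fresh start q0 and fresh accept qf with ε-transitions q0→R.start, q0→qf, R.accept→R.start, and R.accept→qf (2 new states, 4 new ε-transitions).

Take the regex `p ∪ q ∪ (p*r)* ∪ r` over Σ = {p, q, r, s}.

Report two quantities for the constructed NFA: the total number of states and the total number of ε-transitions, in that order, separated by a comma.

Recursing over subexpressions:
Each of the 5 symbol leaves contributes 2 states and 0 ε-transitions.
  p* = 4 states, 4 ε-transitions
  p*r = 5 states, 4 ε-transitions
  (p*r)* = 7 states, 8 ε-transitions
  p ∪ q ∪ (p*r)* ∪ r = 15 states, 16 ε-transitions

15, 16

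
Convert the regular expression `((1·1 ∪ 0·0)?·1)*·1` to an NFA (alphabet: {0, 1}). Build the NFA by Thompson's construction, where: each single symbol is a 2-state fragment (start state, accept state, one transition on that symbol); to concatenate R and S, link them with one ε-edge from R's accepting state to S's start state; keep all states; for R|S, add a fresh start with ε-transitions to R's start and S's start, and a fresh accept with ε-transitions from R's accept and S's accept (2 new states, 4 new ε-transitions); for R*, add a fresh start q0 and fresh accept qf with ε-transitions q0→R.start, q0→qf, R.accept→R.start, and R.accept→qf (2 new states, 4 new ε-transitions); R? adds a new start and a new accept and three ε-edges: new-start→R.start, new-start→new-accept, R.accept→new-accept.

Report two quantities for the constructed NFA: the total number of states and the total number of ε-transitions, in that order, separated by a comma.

18, 15

Building bottom-up:
Each of the 6 symbol leaves contributes 2 states and 0 ε-transitions.
  1·1 : 4 states, 1 ε-transition
  0·0 : 4 states, 1 ε-transition
  1·1 ∪ 0·0 : 10 states, 6 ε-transitions
  (1·1 ∪ 0·0)? : 12 states, 9 ε-transitions
  (1·1 ∪ 0·0)?·1 : 14 states, 10 ε-transitions
  ((1·1 ∪ 0·0)?·1)* : 16 states, 14 ε-transitions
  ((1·1 ∪ 0·0)?·1)*·1 : 18 states, 15 ε-transitions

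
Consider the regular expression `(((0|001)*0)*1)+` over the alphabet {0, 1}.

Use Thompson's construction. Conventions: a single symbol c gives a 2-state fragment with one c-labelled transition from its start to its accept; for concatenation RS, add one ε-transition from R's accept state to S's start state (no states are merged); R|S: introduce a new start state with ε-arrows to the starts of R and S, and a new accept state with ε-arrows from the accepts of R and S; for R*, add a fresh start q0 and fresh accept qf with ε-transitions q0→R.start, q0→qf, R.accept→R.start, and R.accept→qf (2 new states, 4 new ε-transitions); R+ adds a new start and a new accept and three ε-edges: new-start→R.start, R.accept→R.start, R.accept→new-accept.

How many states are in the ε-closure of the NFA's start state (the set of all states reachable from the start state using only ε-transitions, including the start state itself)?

10

Compute the ε-closure size of each fragment's start state recursively; a symbol fragment's start has no outgoing ε-edge, so its closure is just itself (size 1).
  001 — C equals the left operand's closure size = 1 (its accept is not ε-reachable, so the closure stops there)
  0|001 — C = 1 + 1 + 1 = 3 (the new accept is not ε-reachable since no branch accepts ε)
  (0|001)* — C = 1 (new start) + 3 (body) + 1 (new accept) = 5
  (0|001)*0 — C = 5 + 1 = 6 (closure spills across the concat boundary because the left factor accepts ε)
  ((0|001)*0)* — C = 1 (new start) + 6 (body) + 1 (new accept) = 8
  ((0|001)*0)*1 — the left operand accepts ε, so the closure extends into the next operand (via the concat ε-link); C = 8 + 1 = 9
  (((0|001)*0)*1)+ — C = 1 + 9 = 10 (the body doesn't accept ε, so the new accept is not reached)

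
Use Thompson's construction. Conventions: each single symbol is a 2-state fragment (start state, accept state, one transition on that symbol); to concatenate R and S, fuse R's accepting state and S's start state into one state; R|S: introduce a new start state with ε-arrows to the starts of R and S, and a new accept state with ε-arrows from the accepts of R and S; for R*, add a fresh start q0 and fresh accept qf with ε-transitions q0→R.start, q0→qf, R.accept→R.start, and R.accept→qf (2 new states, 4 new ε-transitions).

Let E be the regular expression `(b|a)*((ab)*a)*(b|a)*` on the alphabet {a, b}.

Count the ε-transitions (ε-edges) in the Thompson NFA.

24

Recursing over subexpressions:
Each of the 7 symbol leaves contributes 0 ε-transitions.
  b|a = 4 ε-transitions
  (b|a)* = 8 ε-transitions
  ab = 0 ε-transitions
  (ab)* = 4 ε-transitions
  (ab)*a = 4 ε-transitions
  ((ab)*a)* = 8 ε-transitions
  b|a = 4 ε-transitions
  (b|a)* = 8 ε-transitions
  (b|a)*((ab)*a)*(b|a)* = 24 ε-transitions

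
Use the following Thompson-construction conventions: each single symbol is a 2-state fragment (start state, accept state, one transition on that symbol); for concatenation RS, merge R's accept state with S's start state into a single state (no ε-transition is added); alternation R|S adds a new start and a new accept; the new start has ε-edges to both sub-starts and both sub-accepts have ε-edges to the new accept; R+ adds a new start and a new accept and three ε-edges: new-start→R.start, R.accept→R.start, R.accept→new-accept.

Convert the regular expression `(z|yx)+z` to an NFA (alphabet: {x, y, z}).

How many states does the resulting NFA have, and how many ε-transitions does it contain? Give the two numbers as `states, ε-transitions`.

Bottom-up over the parse tree:
Each of the 4 symbol leaves contributes 2 states and 0 ε-transitions.
  yx = 3 states, 0 ε-transitions
  z|yx = 7 states, 4 ε-transitions
  (z|yx)+ = 9 states, 7 ε-transitions
  (z|yx)+z = 10 states, 7 ε-transitions

10, 7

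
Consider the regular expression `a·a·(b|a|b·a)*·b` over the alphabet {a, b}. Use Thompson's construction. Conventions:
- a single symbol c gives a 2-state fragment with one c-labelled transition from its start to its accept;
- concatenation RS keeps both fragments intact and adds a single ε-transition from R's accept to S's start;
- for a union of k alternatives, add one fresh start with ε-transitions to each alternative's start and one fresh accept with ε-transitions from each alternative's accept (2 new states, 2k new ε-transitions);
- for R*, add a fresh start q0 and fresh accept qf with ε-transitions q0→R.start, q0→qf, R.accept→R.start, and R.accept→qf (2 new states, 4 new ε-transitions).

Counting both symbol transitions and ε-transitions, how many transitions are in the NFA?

21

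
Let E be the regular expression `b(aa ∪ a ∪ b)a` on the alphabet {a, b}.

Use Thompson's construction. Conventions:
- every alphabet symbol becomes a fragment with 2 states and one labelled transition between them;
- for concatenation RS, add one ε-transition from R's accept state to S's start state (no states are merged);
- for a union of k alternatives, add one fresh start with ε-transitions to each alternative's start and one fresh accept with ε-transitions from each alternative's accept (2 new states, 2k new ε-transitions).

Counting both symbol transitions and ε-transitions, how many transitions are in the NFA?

15

By structural recursion:
Each of the 6 symbol leaves contributes 1 transition (1 symbol, 0 ε).
  aa → 3 transitions (2 symbol, 1 ε)
  aa ∪ a ∪ b → 11 transitions (4 symbol, 7 ε)
  b(aa ∪ a ∪ b)a → 15 transitions (6 symbol, 9 ε)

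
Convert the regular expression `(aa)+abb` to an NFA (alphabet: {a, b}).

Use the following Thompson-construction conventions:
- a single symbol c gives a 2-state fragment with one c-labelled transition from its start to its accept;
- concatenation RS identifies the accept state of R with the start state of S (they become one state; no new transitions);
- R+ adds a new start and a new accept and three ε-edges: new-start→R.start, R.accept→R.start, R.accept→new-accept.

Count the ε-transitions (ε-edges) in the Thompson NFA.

3

Building bottom-up:
Each of the 5 symbol leaves contributes 0 ε-transitions.
  aa = 0 ε-transitions
  (aa)+ = 3 ε-transitions
  (aa)+abb = 3 ε-transitions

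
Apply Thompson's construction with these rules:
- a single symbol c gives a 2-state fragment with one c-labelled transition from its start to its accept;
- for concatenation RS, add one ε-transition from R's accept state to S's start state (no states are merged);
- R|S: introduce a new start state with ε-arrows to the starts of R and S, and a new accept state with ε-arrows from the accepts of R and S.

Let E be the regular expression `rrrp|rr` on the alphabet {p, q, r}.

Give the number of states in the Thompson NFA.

14

By structural recursion:
Each of the 6 symbol leaves contributes a 2-state fragment.
  rrrp = 8 states
  rr = 4 states
  rrrp|rr = 14 states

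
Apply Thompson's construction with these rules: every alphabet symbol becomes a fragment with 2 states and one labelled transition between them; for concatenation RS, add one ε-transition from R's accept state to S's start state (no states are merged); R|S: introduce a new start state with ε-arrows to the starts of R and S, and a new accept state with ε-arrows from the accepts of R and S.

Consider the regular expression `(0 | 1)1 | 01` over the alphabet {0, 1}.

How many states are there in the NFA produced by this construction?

By structural recursion:
Each of the 5 symbol leaves contributes a 2-state fragment.
  0 | 1 → 6 states
  (0 | 1)1 → 8 states
  01 → 4 states
  (0 | 1)1 | 01 → 14 states

14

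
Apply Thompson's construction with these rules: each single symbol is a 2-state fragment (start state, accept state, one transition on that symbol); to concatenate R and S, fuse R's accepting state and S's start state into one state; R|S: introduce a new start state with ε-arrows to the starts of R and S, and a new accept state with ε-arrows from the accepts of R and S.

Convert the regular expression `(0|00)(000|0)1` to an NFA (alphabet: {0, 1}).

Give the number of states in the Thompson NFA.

15

Per subexpression:
Each of the 8 symbol leaves contributes a 2-state fragment.
  00 — 3 states
  0|00 — 7 states
  000 — 4 states
  000|0 — 8 states
  (0|00)(000|0)1 — 15 states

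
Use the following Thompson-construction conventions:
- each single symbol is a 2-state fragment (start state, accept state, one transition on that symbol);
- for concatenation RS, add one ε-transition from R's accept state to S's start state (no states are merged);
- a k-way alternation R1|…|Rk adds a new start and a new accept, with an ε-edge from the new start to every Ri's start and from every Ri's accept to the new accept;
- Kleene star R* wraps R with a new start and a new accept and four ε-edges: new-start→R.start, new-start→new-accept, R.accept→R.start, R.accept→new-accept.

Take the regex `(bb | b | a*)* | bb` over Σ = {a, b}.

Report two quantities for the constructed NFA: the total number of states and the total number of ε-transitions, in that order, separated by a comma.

Per subexpression:
Each of the 6 symbol leaves contributes 2 states and 0 ε-transitions.
  bb = 4 states, 1 ε-transition
  a* = 4 states, 4 ε-transitions
  bb | b | a* = 12 states, 11 ε-transitions
  (bb | b | a*)* = 14 states, 15 ε-transitions
  bb = 4 states, 1 ε-transition
  (bb | b | a*)* | bb = 20 states, 20 ε-transitions

20, 20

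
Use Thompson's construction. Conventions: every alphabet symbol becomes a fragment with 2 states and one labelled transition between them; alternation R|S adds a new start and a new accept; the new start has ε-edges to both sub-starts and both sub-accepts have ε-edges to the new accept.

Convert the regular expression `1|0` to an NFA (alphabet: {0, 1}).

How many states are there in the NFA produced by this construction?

6

Building bottom-up:
Each of the 2 symbol leaves contributes a 2-state fragment.
  1|0 → 6 states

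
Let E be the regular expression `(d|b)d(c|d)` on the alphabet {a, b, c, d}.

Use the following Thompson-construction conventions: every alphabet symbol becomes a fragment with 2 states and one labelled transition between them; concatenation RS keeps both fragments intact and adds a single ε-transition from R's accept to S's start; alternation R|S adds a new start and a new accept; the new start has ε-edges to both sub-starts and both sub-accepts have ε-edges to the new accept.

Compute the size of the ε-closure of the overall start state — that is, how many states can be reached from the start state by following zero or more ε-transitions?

3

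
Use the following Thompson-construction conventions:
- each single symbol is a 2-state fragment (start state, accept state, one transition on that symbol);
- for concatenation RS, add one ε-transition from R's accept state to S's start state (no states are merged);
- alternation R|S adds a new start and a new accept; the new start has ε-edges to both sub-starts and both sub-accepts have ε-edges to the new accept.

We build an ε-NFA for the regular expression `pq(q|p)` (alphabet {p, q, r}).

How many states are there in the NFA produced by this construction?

Bottom-up over the parse tree:
Each of the 4 symbol leaves contributes a 2-state fragment.
  q|p : 6 states
  pq(q|p) : 10 states

10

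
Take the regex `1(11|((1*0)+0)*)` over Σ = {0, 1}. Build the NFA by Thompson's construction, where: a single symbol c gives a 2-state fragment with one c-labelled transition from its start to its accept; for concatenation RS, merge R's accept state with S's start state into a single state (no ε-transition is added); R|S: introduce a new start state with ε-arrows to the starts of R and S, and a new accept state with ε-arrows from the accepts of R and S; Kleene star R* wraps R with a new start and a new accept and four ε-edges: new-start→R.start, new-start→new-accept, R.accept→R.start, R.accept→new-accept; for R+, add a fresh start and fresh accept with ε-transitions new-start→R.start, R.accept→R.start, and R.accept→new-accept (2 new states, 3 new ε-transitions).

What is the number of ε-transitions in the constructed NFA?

15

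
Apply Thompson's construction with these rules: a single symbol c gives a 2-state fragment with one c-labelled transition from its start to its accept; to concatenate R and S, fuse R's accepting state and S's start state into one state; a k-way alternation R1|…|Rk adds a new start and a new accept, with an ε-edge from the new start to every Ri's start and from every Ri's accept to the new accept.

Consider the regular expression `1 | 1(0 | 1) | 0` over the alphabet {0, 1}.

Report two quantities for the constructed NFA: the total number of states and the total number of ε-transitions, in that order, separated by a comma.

Per subexpression:
Each of the 5 symbol leaves contributes 2 states and 0 ε-transitions.
  0 | 1 → 6 states, 4 ε-transitions
  1(0 | 1) → 7 states, 4 ε-transitions
  1 | 1(0 | 1) | 0 → 13 states, 10 ε-transitions

13, 10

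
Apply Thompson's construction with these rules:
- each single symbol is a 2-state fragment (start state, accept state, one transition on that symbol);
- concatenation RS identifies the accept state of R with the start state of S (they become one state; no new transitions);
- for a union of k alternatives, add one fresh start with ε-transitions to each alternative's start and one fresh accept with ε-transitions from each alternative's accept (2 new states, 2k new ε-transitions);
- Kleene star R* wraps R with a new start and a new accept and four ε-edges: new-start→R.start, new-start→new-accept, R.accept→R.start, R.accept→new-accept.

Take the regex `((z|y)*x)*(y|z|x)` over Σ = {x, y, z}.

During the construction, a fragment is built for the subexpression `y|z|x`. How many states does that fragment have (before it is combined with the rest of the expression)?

8

Fragment for `y|z|x`:
Each of the 3 symbol leaves contributes a 2-state fragment.
  y|z|x — 8 states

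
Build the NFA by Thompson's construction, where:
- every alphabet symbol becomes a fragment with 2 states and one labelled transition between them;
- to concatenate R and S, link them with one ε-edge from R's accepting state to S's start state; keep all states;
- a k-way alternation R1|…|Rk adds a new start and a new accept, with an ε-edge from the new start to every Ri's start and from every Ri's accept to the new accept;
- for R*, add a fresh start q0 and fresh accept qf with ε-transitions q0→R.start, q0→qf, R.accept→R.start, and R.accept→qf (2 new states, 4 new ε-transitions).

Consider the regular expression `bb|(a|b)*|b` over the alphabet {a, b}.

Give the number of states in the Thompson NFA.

Recursing over subexpressions:
Each of the 5 symbol leaves contributes a 2-state fragment.
  bb : 4 states
  a|b : 6 states
  (a|b)* : 8 states
  bb|(a|b)*|b : 16 states

16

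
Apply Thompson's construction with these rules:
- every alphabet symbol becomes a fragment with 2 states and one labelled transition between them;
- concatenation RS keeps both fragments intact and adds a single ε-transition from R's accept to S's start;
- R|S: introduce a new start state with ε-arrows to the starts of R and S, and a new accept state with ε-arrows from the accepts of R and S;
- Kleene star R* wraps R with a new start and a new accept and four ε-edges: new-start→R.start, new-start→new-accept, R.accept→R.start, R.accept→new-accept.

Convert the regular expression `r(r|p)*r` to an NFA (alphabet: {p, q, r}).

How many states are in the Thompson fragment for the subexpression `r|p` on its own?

6

Fragment for `r|p`:
Each of the 2 symbol leaves contributes a 2-state fragment.
  r|p → 6 states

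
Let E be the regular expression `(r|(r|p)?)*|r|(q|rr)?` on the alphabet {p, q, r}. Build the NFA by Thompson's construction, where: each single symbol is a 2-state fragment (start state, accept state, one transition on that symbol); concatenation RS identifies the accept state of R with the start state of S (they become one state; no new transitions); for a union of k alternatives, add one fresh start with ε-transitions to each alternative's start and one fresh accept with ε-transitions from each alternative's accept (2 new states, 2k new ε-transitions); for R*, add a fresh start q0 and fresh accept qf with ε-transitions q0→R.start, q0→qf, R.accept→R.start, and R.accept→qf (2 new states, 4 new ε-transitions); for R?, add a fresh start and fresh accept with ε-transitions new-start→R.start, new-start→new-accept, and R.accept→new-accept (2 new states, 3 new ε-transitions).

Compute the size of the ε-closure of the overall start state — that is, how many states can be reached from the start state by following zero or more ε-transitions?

Compute the ε-closure size of each fragment's start state recursively; a symbol fragment's start has no outgoing ε-edge, so its closure is just itself (size 1).
  r|p — |closure| = 1 + 1 + 1 = 3 (the new accept is not ε-reachable since no branch accepts ε)
  (r|p)? — new start has ε-edges to the inner start and to the new accept, so |closure| = 2 + 3 = 5
  r|(r|p)? — |closure| = 1 (new start) + (1 + 5) + 1 (new accept, since some branch ε-reaches its own accept) = 8
  (r|(r|p)?)* — |closure| = 1 (new start) + 8 (body) + 1 (new accept) = 10
  rr — same as the first factor's closure: |closure| = 1
  q|rr — new start ε-reaches every alternative's start; none of them accept ε, so the new accept is not reached: |closure| = 1 + 1 + 1 = 3
  (q|rr)? — new start has ε-edges to the inner start and to the new accept, so |closure| = 2 + 3 = 5
  (r|(r|p)?)*|r|(q|rr)? — |closure| = 1 (new start) + (10 + 1 + 5) + 1 (new accept, since some branch ε-reaches its own accept) = 18

18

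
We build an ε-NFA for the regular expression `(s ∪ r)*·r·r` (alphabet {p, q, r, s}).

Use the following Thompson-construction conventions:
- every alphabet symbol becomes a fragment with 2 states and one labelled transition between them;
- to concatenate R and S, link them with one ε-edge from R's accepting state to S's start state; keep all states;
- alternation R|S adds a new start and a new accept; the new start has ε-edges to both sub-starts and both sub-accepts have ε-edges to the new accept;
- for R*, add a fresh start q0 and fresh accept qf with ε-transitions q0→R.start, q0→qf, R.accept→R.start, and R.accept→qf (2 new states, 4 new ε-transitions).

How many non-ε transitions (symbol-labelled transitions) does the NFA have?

4

Bottom-up over the parse tree:
Each of the 4 symbol leaves contributes exactly 1 symbol transition.
  s ∪ r — 2 symbol transitions
  (s ∪ r)* — 2 symbol transitions
  (s ∪ r)*·r·r — 4 symbol transitions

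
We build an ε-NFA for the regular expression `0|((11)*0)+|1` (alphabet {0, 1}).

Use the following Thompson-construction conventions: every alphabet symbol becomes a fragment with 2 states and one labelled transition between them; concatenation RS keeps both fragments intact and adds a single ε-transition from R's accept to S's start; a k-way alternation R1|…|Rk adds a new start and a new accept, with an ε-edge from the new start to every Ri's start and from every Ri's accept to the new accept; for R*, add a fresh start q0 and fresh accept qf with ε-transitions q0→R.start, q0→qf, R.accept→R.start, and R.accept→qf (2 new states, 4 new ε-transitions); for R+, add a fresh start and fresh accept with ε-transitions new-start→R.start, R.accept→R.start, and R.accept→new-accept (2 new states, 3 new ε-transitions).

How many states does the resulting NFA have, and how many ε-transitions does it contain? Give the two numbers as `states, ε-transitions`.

Per subexpression:
Each of the 5 symbol leaves contributes 2 states and 0 ε-transitions.
  11 → 4 states, 1 ε-transition
  (11)* → 6 states, 5 ε-transitions
  (11)*0 → 8 states, 6 ε-transitions
  ((11)*0)+ → 10 states, 9 ε-transitions
  0|((11)*0)+|1 → 16 states, 15 ε-transitions

16, 15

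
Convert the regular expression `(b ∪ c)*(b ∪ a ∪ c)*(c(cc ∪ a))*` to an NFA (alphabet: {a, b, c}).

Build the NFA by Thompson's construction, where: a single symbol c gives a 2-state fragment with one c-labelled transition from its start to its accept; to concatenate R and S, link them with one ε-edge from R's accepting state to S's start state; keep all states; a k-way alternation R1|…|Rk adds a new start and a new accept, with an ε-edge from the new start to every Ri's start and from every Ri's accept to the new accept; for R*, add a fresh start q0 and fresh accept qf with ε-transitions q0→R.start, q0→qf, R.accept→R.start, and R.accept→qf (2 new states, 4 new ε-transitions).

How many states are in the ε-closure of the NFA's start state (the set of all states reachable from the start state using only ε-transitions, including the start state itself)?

Compute the ε-closure size of each fragment's start state recursively; a symbol fragment's start has no outgoing ε-edge, so its closure is just itself (size 1).
  b ∪ c — new start ε-reaches every alternative's start; none of them accept ε, so the new accept is not reached: C = 1 + 1 + 1 = 3
  (b ∪ c)* — C = 1 (new start) + 3 (body) + 1 (new accept) = 5
  b ∪ a ∪ c — C = 1 + 1 + 1 + 1 = 4 (the new accept is not ε-reachable since no branch accepts ε)
  (b ∪ a ∪ c)* — C = 1 (new start) + 4 (body) + 1 (new accept) = 6
  cc — same as the first factor's closure: C = 1
  cc ∪ a — new start ε-reaches every alternative's start; none of them accept ε, so the new accept is not reached: C = 1 + 1 + 1 = 3
  c(cc ∪ a) — C equals the left operand's closure size = 1 (its accept is not ε-reachable, so the closure stops there)
  (c(cc ∪ a))* — C = 1 (new start) + 1 (body) + 1 (new accept) = 3
  (b ∪ c)*(b ∪ a ∪ c)*(c(cc ∪ a))* — C = 5 + 6 + 3 = 14 (closure spills across the concat boundary because the left factor accepts ε)

14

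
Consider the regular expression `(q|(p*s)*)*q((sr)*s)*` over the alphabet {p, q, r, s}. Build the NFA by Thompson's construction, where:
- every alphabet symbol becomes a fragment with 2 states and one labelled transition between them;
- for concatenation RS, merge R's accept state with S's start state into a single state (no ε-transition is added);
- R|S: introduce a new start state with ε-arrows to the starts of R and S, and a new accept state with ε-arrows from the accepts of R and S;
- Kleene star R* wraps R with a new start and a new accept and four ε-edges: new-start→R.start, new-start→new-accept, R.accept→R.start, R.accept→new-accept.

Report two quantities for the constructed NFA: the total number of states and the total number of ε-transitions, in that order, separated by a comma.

21, 24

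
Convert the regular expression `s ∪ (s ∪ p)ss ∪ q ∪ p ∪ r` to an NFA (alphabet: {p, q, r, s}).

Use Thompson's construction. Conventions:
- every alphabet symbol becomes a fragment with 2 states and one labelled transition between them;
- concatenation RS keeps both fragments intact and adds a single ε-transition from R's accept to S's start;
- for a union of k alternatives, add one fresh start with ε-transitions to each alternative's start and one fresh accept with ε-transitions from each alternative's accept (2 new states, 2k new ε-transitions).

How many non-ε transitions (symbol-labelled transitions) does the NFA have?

8

Recursing over subexpressions:
Each of the 8 symbol leaves contributes exactly 1 symbol transition.
  s ∪ p : 2 symbol transitions
  (s ∪ p)ss : 4 symbol transitions
  s ∪ (s ∪ p)ss ∪ q ∪ p ∪ r : 8 symbol transitions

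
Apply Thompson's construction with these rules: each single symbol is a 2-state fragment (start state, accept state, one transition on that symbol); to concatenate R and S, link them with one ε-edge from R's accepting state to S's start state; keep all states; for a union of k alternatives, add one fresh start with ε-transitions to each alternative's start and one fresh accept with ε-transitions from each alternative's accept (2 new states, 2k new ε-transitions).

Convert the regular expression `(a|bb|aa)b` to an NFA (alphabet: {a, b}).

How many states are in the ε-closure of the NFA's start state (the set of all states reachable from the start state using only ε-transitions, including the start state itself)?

4

Compute the ε-closure size of each fragment's start state recursively; a symbol fragment's start has no outgoing ε-edge, so its closure is just itself (size 1).
  bb : same as the first factor's closure: |closure| = 1
  aa : |closure| equals the left operand's closure size = 1 (its accept is not ε-reachable, so the closure stops there)
  a|bb|aa : new start ε-reaches every alternative's start; none of them accept ε, so the new accept is not reached: |closure| = 1 + 1 + 1 + 1 = 4
  (a|bb|aa)b : same as the first factor's closure: |closure| = 4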